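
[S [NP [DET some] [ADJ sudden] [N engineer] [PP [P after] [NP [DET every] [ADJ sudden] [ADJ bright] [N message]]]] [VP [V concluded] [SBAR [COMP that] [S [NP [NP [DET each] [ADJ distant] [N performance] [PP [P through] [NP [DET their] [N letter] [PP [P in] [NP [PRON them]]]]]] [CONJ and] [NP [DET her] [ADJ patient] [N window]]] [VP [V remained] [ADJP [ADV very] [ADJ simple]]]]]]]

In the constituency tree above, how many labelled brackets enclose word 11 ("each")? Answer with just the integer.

7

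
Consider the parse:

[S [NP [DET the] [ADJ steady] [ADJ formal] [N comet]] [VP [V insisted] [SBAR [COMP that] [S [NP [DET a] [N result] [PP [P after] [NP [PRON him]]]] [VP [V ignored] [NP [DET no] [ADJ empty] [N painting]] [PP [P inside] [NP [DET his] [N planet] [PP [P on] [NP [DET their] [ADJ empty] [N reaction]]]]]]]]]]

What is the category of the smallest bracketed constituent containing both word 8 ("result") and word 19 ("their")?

Word 8 lies under S → VP → SBAR → S → NP → N; word 19 lies under S → VP → SBAR → S → VP → PP → NP → PP → NP → DET. The lowest shared node is the S.

S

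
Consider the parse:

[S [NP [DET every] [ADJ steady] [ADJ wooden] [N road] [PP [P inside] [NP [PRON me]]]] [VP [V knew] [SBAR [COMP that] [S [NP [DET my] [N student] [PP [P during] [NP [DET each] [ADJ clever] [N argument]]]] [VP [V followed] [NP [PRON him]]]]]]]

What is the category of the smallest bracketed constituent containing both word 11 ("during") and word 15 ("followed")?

S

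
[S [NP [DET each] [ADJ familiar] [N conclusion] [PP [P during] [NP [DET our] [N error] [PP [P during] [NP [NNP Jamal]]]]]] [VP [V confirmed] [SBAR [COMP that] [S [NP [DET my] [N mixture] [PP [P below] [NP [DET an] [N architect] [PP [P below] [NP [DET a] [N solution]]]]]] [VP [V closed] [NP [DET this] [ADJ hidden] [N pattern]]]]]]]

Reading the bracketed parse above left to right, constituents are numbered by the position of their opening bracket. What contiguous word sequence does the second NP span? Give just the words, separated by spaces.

Opening `[NP` markers occur at word positions 1, 5, 8, 11, 14, 17, 20; the second of these opens the constituent [NP our error during Jamal].

our error during Jamal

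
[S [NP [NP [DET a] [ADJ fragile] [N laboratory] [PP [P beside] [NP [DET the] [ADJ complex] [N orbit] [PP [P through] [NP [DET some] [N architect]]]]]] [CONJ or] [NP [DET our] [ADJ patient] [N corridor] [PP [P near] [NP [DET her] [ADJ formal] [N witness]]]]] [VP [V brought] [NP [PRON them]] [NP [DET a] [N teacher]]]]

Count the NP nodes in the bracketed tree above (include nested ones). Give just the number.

8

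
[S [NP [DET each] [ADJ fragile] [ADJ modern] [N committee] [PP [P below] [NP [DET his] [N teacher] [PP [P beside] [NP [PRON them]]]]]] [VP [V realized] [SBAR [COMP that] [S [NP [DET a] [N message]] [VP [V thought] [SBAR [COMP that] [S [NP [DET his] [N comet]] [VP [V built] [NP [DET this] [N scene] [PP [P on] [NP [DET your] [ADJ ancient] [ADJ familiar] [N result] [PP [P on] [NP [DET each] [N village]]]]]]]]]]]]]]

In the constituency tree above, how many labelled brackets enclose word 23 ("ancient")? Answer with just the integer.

12

Path from the root down to the word: S → VP → SBAR → S → VP → SBAR → S → VP → NP → PP → NP → ADJ. That is 12 enclosing brackets.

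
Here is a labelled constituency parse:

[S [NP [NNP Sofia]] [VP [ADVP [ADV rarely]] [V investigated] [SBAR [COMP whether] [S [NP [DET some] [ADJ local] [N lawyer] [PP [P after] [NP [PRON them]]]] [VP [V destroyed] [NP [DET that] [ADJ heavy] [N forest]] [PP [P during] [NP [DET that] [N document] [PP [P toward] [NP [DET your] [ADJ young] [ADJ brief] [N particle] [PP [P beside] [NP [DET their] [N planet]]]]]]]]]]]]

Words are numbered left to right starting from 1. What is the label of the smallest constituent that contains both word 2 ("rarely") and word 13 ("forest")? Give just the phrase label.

VP

The smallest bracket enclosing both words is [VP rarely investigated whether some local lawyer after them destroyed that heavy forest during that document toward your young brief particle beside their planet], so the label is VP.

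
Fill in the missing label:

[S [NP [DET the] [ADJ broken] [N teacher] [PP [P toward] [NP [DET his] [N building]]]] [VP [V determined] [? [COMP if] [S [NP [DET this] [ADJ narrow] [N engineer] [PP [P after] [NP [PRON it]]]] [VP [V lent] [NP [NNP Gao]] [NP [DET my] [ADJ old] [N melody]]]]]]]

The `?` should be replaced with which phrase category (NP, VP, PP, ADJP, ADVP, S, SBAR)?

SBAR

The `?` node immediately contains: COMP 'if', S. That is the internal structure of a subordinate clause, so the label is SBAR.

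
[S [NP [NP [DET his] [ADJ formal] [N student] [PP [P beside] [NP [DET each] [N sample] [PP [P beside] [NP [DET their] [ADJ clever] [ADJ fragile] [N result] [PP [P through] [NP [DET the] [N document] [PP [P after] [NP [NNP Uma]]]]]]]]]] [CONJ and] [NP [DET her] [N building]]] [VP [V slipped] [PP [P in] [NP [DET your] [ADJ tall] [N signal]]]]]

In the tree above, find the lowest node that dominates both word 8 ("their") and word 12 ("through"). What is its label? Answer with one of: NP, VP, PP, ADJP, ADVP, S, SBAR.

NP

Word 8 lies under S → NP → NP → PP → NP → PP → NP → DET; word 12 lies under S → NP → NP → PP → NP → PP → NP → PP → P. The lowest shared node is the NP.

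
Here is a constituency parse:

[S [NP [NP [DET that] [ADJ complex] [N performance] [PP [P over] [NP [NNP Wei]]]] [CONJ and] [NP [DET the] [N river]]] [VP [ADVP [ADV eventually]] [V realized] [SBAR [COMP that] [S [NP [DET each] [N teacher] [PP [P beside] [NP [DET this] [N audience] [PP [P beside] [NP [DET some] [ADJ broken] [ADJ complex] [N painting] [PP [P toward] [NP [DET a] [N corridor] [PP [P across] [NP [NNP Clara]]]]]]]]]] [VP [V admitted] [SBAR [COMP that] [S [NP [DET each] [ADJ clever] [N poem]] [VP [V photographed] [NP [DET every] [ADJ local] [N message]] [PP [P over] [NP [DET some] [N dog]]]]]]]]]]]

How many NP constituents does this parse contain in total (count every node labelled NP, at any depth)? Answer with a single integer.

The NP constituents are: [NP that complex performance over Wei and the river]; [NP that complex performance over Wei]; [NP Wei]; [NP the river]; [NP each teacher beside this audience beside some broken complex painting toward a corridor across Clara]; [NP this audience beside some broken complex painting toward a corridor across Clara] …. Total: 12.

12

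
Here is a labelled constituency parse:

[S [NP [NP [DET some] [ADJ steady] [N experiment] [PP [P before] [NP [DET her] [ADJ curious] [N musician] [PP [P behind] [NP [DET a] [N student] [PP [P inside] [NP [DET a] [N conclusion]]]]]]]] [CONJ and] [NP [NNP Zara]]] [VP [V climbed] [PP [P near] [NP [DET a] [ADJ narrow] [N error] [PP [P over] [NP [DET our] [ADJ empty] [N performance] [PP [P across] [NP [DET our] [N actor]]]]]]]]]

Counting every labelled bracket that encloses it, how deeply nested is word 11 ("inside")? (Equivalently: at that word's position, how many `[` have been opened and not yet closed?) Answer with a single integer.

9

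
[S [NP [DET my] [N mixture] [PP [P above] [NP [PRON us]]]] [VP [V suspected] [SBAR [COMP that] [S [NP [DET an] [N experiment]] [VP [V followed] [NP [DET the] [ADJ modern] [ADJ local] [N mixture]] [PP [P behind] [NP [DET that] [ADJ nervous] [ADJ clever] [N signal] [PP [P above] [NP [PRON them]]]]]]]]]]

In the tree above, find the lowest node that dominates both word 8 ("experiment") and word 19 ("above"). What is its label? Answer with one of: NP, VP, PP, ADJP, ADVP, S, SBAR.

S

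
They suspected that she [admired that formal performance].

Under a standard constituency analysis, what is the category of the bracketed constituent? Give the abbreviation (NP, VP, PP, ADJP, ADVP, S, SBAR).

The span is built around the verb "admired" — a verb phrase (VP).

VP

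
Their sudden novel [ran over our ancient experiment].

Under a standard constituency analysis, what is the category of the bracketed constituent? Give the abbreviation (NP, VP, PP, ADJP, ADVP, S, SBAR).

VP

The span is built around the verb "ran" — a verb phrase (VP).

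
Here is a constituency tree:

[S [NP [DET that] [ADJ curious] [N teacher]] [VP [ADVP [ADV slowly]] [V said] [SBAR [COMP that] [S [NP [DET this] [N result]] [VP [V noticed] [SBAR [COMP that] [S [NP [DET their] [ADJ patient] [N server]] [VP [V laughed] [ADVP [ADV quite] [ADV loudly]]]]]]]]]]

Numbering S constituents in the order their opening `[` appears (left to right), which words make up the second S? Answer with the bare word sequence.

this result noticed that their patient server laughed quite loudly

The S opening brackets appear, in order, over: "that curious teacher slowly said that this result noticed that their patient server laughed quite loudly"; "this result noticed that their patient server laughed quite loudly"; "their patient server laughed quite loudly". The second one spans "this result noticed that their patient server laughed quite loudly".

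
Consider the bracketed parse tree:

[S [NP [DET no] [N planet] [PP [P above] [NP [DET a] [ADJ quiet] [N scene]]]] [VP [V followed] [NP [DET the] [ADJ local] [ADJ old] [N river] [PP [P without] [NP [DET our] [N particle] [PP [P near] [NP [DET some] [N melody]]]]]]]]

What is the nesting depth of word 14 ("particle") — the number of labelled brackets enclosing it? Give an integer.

Counting open brackets not yet closed at "particle": [S [VP [NP [PP [NP [N = 6.

6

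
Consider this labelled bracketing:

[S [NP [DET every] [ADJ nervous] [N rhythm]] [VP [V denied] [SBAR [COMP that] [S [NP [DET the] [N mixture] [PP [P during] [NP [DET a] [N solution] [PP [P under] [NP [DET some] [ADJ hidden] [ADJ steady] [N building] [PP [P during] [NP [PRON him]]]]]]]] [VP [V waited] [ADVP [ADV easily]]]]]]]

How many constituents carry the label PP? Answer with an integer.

Listing each PP by its span: [PP during a solution under some hidden steady building during him]; [PP under some hidden steady building during him]; [PP during him] — that makes 3.

3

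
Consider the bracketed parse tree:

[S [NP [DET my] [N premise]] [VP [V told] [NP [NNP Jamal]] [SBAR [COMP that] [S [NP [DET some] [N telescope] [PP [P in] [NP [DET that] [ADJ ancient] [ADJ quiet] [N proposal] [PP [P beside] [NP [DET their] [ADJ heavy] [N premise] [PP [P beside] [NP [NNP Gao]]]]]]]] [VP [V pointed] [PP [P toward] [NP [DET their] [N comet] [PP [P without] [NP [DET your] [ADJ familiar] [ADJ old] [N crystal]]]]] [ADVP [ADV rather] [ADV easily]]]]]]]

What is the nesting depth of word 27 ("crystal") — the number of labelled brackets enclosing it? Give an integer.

10

Counting open brackets not yet closed at "crystal": [S [VP [SBAR [S [VP [PP [NP [PP [NP [N = 10.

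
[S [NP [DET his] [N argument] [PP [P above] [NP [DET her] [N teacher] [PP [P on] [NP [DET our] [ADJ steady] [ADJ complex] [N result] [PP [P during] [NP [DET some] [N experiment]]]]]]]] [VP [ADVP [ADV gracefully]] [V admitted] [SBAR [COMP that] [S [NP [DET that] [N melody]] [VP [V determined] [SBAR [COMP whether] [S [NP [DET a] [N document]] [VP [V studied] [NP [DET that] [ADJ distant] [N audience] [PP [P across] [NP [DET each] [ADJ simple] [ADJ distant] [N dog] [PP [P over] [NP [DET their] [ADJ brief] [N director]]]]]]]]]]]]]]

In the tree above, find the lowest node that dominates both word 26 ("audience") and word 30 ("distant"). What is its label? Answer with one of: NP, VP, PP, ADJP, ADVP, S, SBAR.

Word 26 lies under S → VP → SBAR → S → VP → SBAR → S → VP → NP → N; word 30 lies under S → VP → SBAR → S → VP → SBAR → S → VP → NP → PP → NP → ADJ. The lowest shared node is the NP.

NP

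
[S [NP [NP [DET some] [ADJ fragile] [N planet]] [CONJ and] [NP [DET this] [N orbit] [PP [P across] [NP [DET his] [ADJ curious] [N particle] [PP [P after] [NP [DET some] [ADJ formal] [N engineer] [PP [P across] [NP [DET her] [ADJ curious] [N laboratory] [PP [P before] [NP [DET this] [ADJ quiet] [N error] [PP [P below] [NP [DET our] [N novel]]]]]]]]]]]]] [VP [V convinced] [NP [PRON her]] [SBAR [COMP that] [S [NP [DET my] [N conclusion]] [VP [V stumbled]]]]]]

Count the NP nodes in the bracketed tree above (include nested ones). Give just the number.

10

The NP constituents are: [NP some fragile planet and this orbit across his curious particle after some formal engineer across her curious laboratory before this quiet error below our novel]; [NP some fragile planet]; [NP this orbit across his curious particle after some formal engineer across her curious laboratory before this quiet error below our novel]; [NP his curious particle after some formal engineer across her curious laboratory before this quiet error below our novel]; [NP some formal engineer across her curious laboratory before this quiet error below our novel]; [NP her curious laboratory before this quiet error below our novel] …. Total: 10.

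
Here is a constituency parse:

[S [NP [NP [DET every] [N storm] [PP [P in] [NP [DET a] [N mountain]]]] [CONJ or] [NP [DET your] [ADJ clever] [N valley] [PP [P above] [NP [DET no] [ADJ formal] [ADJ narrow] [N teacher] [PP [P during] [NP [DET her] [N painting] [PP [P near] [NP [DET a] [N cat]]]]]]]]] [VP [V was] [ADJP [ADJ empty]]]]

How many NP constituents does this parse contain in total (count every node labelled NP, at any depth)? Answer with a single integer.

The NP constituents are: [NP every storm in a mountain or your clever valley above no formal narrow teacher during her painting near a cat]; [NP every storm in a mountain]; [NP a mountain]; [NP your clever valley above no formal narrow teacher during her painting near a cat]; [NP no formal narrow teacher during her painting near a cat]; [NP her painting near a cat] …. Total: 7.

7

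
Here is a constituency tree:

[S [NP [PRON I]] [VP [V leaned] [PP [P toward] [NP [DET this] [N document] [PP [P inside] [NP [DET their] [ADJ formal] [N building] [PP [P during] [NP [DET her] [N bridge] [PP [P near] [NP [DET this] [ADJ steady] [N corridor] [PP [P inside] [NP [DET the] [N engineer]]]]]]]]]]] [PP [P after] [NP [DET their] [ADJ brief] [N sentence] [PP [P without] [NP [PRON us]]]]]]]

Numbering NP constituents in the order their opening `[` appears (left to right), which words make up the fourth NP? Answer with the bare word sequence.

her bridge near this steady corridor inside the engineer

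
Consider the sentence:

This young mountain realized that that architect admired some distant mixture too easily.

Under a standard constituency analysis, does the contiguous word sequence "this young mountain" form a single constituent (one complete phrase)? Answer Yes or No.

Yes

These words form the whole noun phrase headed by "mountain", so yes — one constituent.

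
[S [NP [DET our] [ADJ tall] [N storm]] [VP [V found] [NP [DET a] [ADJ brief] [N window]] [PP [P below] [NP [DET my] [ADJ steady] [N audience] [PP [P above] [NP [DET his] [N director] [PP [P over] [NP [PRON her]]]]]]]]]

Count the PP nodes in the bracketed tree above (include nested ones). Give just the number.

3

Scanning left to right, an opening `[PP` appears at word positions 8, 12, 15 — 3 in total.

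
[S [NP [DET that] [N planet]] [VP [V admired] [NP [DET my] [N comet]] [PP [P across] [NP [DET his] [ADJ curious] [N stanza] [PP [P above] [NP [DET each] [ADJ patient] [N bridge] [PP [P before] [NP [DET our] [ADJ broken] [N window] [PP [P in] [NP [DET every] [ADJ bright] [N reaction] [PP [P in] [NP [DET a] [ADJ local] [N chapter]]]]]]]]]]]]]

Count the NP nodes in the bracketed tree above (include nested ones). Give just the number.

7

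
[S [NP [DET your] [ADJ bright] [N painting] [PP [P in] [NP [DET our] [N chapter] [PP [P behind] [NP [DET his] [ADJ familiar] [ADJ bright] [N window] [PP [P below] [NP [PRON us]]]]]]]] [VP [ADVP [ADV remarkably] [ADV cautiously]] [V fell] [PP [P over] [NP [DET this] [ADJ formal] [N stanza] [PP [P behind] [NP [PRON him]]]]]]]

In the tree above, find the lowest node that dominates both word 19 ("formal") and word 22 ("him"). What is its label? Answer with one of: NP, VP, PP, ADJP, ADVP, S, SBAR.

NP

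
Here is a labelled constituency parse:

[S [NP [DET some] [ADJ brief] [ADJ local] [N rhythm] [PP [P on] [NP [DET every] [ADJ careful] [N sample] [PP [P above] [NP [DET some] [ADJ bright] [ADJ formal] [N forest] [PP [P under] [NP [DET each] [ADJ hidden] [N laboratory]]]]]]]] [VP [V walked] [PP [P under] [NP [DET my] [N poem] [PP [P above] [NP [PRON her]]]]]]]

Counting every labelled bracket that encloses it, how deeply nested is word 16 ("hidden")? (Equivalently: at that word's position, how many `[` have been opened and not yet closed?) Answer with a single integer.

The word sits inside ADJ, which is inside NP, inside PP, inside NP, inside PP, inside NP, inside PP, inside NP, inside S — 9 brackets in all.

9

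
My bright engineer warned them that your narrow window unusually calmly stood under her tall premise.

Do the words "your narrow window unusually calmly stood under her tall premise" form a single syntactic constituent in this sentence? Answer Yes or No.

"your narrow window unusually calmly stood under her tall premise" is exactly the clause [S your narrow window unusually calmly stood under her tall premise], a complete constituent.

Yes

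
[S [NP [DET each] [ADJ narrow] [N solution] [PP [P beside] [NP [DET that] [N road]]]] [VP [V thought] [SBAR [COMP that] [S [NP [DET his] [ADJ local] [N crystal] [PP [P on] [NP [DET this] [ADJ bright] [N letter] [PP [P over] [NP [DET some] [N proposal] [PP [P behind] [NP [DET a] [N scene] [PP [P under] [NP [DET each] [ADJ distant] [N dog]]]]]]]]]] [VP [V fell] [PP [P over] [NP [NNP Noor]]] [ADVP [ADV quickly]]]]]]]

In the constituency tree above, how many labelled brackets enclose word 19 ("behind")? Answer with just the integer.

11

The word sits inside P, which is inside PP, inside NP, inside PP, inside NP, inside PP, inside NP, inside S, inside SBAR, inside VP, inside S — 11 brackets in all.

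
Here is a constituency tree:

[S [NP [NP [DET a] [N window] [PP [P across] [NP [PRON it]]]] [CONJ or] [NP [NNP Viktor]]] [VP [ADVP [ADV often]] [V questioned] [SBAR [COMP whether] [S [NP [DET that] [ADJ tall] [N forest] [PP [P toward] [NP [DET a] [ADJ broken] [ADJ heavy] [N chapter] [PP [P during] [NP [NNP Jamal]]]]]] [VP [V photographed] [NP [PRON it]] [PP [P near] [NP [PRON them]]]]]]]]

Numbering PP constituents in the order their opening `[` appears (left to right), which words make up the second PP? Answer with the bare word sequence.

toward a broken heavy chapter during Jamal

In left-to-right order the PP constituents are "across it"; "toward a broken heavy chapter during Jamal"; "during Jamal"; "near them". Number 2 is "toward a broken heavy chapter during Jamal".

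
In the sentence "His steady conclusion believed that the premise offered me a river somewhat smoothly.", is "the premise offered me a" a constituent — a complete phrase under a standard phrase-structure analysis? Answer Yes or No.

The smallest constituent containing the whole sequence is the clause [S the premise offered me a river somewhat smoothly], but the sequence is only part of it — it straddles the boundary between noun phrase "the premise" and verb phrase "offered me a river somewhat smoothly".

No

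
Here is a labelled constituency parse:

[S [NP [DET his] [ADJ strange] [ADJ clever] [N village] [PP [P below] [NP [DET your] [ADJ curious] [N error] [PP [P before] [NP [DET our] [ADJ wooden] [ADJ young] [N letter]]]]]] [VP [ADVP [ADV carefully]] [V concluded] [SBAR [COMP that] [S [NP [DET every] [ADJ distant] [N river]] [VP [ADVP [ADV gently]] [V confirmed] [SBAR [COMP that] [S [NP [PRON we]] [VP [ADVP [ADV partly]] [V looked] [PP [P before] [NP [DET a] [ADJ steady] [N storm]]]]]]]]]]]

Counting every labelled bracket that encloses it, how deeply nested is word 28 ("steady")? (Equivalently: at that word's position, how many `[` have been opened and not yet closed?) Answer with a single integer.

The word sits inside ADJ, which is inside NP, inside PP, inside VP, inside S, inside SBAR, inside VP, inside S, inside SBAR, inside VP, inside S — 11 brackets in all.

11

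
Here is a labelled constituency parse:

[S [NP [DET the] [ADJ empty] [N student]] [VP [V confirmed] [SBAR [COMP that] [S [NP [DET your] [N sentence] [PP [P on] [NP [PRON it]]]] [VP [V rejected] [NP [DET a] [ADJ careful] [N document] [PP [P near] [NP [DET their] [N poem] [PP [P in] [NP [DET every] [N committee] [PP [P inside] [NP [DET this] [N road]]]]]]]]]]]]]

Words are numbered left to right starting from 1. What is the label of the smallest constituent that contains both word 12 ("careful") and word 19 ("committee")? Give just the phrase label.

NP

The smallest bracket enclosing both words is [NP a careful document near their poem in every committee inside this road], so the label is NP.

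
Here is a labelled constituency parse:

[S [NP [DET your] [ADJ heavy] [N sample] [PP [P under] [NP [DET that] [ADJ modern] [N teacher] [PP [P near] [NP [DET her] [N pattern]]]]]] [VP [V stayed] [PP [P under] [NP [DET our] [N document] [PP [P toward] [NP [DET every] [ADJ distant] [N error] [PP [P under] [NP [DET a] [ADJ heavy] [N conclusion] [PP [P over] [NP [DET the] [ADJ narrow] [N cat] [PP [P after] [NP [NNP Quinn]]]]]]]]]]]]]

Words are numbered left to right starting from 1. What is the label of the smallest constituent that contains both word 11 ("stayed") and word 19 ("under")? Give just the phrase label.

The smallest bracket enclosing both words is [VP stayed under our document toward every distant error under a heavy conclusion over the narrow cat after Quinn], so the label is VP.

VP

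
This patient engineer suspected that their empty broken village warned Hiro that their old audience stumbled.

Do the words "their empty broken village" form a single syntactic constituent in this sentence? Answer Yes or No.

Yes

"their empty broken village" is exactly the noun phrase [NP their empty broken village], a complete constituent.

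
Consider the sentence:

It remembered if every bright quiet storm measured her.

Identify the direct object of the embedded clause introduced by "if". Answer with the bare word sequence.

her

Within the embedded clause introduced by "if", the direct object of "measured" is "her".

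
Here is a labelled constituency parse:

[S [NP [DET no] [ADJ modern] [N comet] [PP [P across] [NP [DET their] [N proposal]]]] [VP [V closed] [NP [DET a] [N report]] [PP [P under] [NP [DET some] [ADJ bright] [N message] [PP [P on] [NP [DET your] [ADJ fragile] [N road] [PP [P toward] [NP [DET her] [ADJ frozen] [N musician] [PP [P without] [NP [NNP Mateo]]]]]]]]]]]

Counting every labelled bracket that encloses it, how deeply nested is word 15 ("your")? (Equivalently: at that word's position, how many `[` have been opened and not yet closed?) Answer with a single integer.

Counting open brackets not yet closed at "your": [S [VP [PP [NP [PP [NP [DET = 7.

7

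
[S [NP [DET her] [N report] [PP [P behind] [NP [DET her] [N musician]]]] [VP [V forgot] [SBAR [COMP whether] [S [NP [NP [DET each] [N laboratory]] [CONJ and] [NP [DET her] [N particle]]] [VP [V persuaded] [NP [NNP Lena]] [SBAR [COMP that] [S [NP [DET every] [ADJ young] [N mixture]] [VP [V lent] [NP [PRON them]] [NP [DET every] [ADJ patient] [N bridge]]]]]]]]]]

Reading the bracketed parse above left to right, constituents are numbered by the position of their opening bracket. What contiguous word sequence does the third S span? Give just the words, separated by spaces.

every young mixture lent them every patient bridge

In left-to-right order the S constituents are "her report behind her musician forgot whether each laboratory and her particle persuaded Lena that every young mixture lent them every patient bridge"; "each laboratory and her particle persuaded Lena that every young mixture lent them every patient bridge"; "every young mixture lent them every patient bridge". Number 3 is "every young mixture lent them every patient bridge".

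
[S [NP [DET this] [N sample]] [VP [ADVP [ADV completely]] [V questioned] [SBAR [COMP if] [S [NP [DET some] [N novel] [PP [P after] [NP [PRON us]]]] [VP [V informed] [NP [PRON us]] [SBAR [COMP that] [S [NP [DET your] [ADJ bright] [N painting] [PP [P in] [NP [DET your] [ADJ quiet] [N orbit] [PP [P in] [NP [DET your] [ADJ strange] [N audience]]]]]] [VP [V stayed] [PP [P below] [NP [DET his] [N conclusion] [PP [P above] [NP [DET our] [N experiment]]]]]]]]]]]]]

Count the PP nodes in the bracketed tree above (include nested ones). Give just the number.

5

The PP constituents are: [PP after us]; [PP in your quiet orbit in your strange audience]; [PP in your strange audience]; [PP below his conclusion above our experiment]; [PP above our experiment]. Total: 5.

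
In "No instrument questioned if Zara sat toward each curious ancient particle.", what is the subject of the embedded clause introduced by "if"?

Zara

In the embedded clause introduced by "if" the verb is "sat"; the NP preceding it, "Zara", is the subject.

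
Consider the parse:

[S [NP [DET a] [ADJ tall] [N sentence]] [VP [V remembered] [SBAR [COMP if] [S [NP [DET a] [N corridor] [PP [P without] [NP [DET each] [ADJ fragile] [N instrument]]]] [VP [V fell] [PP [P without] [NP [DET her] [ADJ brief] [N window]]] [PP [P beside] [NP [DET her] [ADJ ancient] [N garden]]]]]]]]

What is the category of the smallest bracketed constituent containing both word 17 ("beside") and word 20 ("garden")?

Word 17 lies under S → VP → SBAR → S → VP → PP → P; word 20 lies under S → VP → SBAR → S → VP → PP → NP → N. The lowest shared node is the PP.

PP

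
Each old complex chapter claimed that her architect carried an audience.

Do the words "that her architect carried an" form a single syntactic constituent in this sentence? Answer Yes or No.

No

"that" belongs to the complementizer "that" while "an" belongs to the clause "her architect carried an audience"; a span that runs across that boundary is not a single phrase.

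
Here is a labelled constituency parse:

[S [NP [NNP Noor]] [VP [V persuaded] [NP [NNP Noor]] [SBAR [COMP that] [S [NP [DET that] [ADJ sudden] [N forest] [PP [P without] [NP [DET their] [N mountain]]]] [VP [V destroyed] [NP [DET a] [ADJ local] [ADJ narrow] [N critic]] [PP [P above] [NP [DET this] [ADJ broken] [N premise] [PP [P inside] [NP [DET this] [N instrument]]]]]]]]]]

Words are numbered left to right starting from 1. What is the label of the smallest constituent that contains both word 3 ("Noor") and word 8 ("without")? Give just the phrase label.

VP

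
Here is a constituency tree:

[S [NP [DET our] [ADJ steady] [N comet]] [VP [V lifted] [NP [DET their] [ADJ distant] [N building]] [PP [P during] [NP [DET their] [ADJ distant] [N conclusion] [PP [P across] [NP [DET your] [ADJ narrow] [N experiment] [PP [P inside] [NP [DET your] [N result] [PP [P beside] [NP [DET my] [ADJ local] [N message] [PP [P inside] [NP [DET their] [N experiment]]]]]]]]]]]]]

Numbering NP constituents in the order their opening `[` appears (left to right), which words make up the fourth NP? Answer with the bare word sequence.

Opening `[NP` markers occur at word positions 1, 5, 9, 13, 17, 20, 24; the fourth of these opens the constituent [NP your narrow experiment inside your result beside my local message inside their experiment].

your narrow experiment inside your result beside my local message inside their experiment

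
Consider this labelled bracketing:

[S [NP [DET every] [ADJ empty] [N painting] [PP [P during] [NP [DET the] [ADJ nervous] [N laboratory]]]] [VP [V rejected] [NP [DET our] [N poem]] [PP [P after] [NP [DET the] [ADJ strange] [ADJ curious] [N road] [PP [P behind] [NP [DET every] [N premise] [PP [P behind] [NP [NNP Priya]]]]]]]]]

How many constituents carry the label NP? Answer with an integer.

The NP constituents are: [NP every empty painting during the nervous laboratory]; [NP the nervous laboratory]; [NP our poem]; [NP the strange curious road behind every premise behind Priya]; [NP every premise behind Priya]; [NP Priya]. Total: 6.

6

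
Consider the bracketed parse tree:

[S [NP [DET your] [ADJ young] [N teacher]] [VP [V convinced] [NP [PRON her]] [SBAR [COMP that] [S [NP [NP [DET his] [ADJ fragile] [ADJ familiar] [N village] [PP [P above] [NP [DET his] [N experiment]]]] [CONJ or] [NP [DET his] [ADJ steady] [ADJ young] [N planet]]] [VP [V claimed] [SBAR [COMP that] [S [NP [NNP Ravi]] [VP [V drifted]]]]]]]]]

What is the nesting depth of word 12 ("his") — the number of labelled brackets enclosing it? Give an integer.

The word sits inside DET, which is inside NP, inside PP, inside NP, inside NP, inside S, inside SBAR, inside VP, inside S — 9 brackets in all.

9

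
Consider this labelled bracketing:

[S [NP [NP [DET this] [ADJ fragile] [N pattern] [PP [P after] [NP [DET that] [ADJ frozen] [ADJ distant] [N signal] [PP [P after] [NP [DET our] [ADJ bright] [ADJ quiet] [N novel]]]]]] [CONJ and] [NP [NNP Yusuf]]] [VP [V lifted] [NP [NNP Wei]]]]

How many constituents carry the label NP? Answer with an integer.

Scanning left to right, an opening `[NP` appears at word positions 1, 1, 5, 10, 15, 17 — 6 in total.

6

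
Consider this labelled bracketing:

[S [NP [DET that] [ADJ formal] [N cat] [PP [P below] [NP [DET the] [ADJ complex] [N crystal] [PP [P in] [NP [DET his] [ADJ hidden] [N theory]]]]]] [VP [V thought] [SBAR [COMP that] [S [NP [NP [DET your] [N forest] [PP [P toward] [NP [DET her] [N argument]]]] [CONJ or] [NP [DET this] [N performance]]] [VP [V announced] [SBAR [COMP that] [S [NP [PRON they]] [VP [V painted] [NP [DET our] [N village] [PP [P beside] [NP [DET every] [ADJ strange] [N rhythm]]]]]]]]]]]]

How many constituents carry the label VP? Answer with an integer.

3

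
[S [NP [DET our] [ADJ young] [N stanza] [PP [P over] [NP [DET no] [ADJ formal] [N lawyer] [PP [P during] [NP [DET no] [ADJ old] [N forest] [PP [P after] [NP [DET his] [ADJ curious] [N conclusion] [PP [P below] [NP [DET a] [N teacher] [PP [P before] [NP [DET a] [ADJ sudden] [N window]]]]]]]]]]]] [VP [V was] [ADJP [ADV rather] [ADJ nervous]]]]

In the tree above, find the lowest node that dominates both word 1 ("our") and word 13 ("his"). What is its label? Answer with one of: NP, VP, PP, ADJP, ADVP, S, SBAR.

NP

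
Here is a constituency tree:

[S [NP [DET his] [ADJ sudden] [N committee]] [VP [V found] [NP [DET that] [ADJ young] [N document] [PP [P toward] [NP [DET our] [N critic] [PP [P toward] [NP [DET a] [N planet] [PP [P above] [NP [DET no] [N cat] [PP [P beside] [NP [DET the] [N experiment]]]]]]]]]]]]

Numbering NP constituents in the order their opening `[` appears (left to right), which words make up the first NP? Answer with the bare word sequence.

his sudden committee

Opening `[NP` markers occur at word positions 1, 5, 9, 12, 15, 18; the first of these opens the constituent [NP his sudden committee].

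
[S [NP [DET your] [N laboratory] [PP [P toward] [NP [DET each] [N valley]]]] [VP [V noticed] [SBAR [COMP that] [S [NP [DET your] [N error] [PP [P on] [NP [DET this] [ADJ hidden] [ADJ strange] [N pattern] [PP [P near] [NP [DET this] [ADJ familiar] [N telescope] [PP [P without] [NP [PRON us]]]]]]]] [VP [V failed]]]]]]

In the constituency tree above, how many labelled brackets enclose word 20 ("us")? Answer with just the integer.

Counting open brackets not yet closed at "us": [S [VP [SBAR [S [NP [PP [NP [PP [NP [PP [NP [PRON = 12.

12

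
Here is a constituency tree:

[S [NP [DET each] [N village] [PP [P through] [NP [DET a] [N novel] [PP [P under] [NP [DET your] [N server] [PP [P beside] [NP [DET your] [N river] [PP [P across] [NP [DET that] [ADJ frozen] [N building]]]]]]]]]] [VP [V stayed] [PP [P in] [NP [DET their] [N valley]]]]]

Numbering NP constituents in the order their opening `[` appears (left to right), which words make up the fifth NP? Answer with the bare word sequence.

that frozen building

The NP opening brackets appear, in order, over: "each village through a novel under your server beside your river across that frozen building"; "a novel under your server beside your river across that frozen building"; "your server beside your river across that frozen building"; "your river across that frozen building"; "that frozen building"; "their valley". The fifth one spans "that frozen building".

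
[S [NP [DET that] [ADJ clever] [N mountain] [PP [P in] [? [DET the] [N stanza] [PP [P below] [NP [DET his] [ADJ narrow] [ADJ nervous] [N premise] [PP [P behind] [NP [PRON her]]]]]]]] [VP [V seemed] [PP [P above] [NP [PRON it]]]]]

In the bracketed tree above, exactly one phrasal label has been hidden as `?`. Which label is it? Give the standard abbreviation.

NP

The `?` node immediately contains: DET 'the', N 'stanza', PP. That is the internal structure of a noun phrase, so the label is NP.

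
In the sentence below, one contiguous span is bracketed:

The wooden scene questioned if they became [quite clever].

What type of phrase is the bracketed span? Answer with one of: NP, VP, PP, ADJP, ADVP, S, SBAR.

ADJP

The span is built around the adjective "clever" — an adjective phrase (ADJP).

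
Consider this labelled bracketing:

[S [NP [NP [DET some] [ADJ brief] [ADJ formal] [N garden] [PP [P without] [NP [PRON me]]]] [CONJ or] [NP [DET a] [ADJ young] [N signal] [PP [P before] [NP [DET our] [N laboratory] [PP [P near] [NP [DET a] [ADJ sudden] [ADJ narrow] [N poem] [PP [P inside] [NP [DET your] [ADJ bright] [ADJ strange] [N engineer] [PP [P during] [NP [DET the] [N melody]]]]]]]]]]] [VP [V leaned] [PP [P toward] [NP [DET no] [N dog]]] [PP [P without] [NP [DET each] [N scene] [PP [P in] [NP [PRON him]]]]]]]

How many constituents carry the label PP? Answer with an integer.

8

Scanning left to right, an opening `[PP` appears at word positions 5, 11, 14, 19, 24, 28, 31, 34 — 8 in total.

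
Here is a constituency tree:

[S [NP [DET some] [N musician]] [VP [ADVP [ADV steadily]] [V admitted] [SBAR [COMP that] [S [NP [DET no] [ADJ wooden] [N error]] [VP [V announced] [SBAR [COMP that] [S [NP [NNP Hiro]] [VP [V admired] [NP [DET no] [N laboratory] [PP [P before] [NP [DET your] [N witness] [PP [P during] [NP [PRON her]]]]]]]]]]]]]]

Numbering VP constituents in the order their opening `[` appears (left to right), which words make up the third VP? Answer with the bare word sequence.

In left-to-right order the VP constituents are "steadily admitted that no wooden error announced that Hiro admired no laboratory before your witness during her"; "announced that Hiro admired no laboratory before your witness during her"; "admired no laboratory before your witness during her". Number 3 is "admired no laboratory before your witness during her".

admired no laboratory before your witness during her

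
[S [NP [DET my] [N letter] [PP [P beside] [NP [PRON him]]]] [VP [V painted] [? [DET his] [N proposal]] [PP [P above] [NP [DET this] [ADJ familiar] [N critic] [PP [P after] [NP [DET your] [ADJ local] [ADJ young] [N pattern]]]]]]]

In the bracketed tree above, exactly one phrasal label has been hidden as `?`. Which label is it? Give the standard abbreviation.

NP

Looking at what the `?` directly dominates — DET 'his', N 'proposal' — this is a noun phrase (NP).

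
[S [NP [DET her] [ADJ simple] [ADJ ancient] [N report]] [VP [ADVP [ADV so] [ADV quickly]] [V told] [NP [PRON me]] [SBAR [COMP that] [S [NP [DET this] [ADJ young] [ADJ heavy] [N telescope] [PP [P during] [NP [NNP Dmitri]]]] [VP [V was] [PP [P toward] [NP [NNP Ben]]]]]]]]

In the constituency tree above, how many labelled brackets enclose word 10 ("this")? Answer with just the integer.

6

The word sits inside DET, which is inside NP, inside S, inside SBAR, inside VP, inside S — 6 brackets in all.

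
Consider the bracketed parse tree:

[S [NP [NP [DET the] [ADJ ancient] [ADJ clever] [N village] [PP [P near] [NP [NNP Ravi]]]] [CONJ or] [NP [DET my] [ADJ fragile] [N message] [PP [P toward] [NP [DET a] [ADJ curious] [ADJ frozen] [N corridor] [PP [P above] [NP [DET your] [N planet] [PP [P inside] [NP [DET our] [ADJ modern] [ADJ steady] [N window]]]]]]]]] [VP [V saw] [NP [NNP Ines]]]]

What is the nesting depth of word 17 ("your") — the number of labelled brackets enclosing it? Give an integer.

8

Counting open brackets not yet closed at "your": [S [NP [NP [PP [NP [PP [NP [DET = 8.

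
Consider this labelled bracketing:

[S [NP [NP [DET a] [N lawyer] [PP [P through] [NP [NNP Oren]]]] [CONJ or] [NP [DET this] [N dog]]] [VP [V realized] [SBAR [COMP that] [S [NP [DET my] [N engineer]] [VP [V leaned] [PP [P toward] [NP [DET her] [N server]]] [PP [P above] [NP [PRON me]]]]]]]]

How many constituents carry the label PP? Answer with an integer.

Listing each PP by its span: [PP through Oren]; [PP toward her server]; [PP above me] — that makes 3.

3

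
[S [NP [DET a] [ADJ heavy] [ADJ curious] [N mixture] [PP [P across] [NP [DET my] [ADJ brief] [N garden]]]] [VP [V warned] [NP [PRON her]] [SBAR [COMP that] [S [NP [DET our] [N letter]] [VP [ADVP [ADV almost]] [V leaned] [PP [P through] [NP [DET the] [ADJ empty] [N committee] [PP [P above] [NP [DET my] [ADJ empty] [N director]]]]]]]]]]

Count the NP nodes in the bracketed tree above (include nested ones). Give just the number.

6

Listing each NP by its span: [NP a heavy curious mixture across my brief garden]; [NP my brief garden]; [NP her]; [NP our letter]; [NP the empty committee above my empty director]; [NP my empty director] — that makes 6.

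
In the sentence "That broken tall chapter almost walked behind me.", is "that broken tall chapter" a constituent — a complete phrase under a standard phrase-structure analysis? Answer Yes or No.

Yes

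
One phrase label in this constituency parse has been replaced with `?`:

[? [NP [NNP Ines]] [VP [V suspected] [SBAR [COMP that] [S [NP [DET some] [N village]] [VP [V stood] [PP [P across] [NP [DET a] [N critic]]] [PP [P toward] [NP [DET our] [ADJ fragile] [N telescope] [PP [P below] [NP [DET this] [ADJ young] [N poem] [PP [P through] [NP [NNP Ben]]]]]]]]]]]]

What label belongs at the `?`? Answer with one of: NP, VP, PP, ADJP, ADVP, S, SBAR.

S

Looking at what the `?` directly dominates — NP, VP — this is a clause (S).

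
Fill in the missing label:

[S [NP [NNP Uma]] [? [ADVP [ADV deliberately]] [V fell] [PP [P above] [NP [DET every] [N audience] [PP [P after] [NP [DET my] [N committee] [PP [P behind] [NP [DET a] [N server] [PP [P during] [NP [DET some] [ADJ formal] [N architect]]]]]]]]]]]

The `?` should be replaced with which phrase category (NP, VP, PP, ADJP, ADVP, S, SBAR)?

VP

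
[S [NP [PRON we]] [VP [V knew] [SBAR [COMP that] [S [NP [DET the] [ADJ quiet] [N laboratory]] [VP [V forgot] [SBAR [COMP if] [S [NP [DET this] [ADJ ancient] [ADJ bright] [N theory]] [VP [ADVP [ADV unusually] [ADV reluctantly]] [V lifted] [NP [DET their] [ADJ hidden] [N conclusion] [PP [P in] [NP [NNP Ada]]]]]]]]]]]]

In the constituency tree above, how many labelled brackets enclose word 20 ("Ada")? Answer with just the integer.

Counting open brackets not yet closed at "Ada": [S [VP [SBAR [S [VP [SBAR [S [VP [NP [PP [NP [NNP = 12.

12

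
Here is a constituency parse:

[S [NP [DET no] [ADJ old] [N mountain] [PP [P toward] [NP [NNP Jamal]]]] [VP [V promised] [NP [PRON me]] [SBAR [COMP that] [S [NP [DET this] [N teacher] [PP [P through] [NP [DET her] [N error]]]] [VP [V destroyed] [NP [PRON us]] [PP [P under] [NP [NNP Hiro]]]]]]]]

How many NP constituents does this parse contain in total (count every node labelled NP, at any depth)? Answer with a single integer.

7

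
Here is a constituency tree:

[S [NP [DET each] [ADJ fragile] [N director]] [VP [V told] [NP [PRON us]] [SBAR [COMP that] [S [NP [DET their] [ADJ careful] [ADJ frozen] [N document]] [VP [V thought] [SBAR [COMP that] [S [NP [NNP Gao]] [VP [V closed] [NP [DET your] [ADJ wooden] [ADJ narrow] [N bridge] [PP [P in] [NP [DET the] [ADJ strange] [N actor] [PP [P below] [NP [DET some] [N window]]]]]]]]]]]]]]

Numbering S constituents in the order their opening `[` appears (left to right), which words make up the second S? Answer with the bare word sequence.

their careful frozen document thought that Gao closed your wooden narrow bridge in the strange actor below some window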